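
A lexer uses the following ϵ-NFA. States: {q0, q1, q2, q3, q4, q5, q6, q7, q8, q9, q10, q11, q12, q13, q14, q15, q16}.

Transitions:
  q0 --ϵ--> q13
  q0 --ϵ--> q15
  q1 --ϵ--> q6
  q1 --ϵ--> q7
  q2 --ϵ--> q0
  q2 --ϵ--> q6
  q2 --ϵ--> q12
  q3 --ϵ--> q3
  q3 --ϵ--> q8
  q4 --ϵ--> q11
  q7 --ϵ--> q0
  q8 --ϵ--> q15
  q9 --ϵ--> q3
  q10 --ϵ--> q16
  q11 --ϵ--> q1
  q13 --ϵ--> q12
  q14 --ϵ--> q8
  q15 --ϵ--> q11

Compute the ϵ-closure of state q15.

{q0, q1, q6, q7, q11, q12, q13, q15}

Start with {q15}.
From q15 via ϵ: add q11.
From q11 via ϵ: add q1.
From q1 via ϵ: add q6, q7.
From q7 via ϵ: add q0.
From q0 via ϵ: add q13.
From q13 via ϵ: add q12.
No new states can be added; the closed set is {q0, q1, q6, q7, q11, q12, q13, q15}.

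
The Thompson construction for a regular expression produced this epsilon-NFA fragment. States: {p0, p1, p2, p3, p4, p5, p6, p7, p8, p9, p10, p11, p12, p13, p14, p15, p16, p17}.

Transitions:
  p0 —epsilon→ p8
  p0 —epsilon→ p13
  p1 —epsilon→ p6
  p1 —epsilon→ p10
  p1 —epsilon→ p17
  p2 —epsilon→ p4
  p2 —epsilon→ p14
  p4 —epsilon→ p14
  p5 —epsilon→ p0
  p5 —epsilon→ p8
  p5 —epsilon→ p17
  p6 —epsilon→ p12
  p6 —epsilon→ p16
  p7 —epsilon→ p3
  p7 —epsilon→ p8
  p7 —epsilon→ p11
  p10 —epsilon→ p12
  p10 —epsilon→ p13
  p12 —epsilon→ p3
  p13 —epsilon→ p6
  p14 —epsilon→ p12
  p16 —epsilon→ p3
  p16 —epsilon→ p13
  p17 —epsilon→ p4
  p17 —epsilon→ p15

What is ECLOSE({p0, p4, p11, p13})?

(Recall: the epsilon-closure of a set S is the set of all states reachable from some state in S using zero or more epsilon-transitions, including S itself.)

{p0, p3, p4, p6, p8, p11, p12, p13, p14, p16}

Start with {p0, p4, p11, p13}.
From p0 via epsilon: add p8.
From p4 via epsilon: add p14.
From p13 via epsilon: add p6.
From p6 via epsilon: add p12, p16.
From p12 via epsilon: add p3.
No new states can be added; the closed set is {p0, p3, p4, p6, p8, p11, p12, p13, p14, p16}.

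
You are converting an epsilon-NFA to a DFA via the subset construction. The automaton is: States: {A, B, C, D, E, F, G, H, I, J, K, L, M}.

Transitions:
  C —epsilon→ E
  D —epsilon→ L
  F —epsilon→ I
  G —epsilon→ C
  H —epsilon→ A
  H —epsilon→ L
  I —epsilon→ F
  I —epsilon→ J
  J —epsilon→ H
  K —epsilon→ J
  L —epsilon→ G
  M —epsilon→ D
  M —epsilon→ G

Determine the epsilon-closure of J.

Start with {J}.
From J via epsilon: add H.
From H via epsilon: add A, L.
From L via epsilon: add G.
From G via epsilon: add C.
From C via epsilon: add E.
No new states can be added; the closed set is {A, C, E, G, H, J, L}.

{A, C, E, G, H, J, L}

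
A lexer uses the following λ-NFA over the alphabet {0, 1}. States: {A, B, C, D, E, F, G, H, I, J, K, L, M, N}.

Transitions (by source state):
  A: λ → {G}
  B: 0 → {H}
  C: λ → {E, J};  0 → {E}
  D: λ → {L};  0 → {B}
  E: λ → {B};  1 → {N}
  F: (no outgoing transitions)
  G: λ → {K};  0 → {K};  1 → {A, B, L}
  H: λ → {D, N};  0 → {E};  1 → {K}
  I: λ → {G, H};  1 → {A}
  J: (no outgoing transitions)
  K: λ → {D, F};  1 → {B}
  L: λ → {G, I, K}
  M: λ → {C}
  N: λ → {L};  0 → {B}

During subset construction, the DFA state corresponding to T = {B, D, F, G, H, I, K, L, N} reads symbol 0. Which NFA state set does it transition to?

B on 0 → {H}.
D on 0 → {B}.
G on 0 → {K}.
H on 0 → {E}.
N on 0 → {B}.
No 0-transition from F, I, K, L.
Union after reading 0: {B, E, H, K}.
Now take the λ-closure:
From H via λ: add D, N.
From K via λ: add F.
From D via λ: add L.
From L via λ: add G, I.
No new states can be added; the closed set is {B, D, E, F, G, H, I, K, L, N}.

{B, D, E, F, G, H, I, K, L, N}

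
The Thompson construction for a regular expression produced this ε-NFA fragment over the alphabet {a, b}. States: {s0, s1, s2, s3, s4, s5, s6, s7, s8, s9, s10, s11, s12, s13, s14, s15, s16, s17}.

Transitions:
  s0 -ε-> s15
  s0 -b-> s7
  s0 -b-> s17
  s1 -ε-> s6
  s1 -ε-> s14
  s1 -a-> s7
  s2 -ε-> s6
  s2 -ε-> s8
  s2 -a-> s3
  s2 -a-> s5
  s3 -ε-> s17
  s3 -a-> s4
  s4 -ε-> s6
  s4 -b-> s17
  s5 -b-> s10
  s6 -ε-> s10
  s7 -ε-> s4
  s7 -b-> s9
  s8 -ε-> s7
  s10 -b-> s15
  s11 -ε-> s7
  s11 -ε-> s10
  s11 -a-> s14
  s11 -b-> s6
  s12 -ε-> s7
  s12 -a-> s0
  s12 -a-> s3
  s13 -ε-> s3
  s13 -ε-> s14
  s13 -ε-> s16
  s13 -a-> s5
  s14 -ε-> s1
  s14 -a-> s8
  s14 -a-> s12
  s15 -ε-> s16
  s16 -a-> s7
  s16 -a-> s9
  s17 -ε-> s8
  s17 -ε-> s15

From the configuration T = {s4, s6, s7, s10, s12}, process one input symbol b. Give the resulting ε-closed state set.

s4 on b → {s17}.
s7 on b → {s9}.
s10 on b → {s15}.
No b-transition from s6, s12.
Union after reading b: {s9, s15, s17}.
Now take the ε-closure:
From s15 via ε: add s16.
From s17 via ε: add s8.
From s8 via ε: add s7.
From s7 via ε: add s4.
From s4 via ε: add s6.
From s6 via ε: add s10.
No new states can be added; the closed set is {s4, s6, s7, s8, s9, s10, s15, s16, s17}.

{s4, s6, s7, s8, s9, s10, s15, s16, s17}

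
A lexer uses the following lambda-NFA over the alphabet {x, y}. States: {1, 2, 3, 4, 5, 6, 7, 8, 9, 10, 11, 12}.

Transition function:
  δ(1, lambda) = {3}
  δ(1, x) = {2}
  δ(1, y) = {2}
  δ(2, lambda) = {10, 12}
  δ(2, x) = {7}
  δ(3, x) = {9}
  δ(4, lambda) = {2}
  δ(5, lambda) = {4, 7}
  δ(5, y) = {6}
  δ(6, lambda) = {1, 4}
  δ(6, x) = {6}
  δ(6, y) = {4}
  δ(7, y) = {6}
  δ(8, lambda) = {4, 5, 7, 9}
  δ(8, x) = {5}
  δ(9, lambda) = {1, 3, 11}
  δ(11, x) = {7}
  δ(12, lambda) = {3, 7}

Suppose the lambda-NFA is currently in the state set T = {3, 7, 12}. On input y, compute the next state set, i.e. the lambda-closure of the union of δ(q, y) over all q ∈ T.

7 on y → {6}.
No y-transition from 3, 12.
Union after reading y: {6}.
Now take the lambda-closure:
From 6 via lambda: add 1, 4.
From 1 via lambda: add 3.
From 4 via lambda: add 2.
From 2 via lambda: add 10, 12.
From 12 via lambda: add 7.
No new states can be added; the closed set is {1, 2, 3, 4, 6, 7, 10, 12}.

{1, 2, 3, 4, 6, 7, 10, 12}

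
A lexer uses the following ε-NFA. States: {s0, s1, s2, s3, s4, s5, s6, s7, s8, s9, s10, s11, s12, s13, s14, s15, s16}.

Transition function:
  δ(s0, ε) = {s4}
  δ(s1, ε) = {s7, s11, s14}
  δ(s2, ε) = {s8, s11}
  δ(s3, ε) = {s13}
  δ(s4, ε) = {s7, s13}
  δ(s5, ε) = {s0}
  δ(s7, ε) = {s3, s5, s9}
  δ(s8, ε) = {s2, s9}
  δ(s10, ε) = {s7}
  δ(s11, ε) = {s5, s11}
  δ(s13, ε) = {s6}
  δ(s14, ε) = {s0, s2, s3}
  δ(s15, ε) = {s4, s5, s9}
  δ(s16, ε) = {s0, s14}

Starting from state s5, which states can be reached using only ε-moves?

Start with {s5}.
From s5 via ε: add s0.
From s0 via ε: add s4.
From s4 via ε: add s7, s13.
From s7 via ε: add s3, s9.
From s13 via ε: add s6.
No new states can be added; the closed set is {s0, s3, s4, s5, s6, s7, s9, s13}.

{s0, s3, s4, s5, s6, s7, s9, s13}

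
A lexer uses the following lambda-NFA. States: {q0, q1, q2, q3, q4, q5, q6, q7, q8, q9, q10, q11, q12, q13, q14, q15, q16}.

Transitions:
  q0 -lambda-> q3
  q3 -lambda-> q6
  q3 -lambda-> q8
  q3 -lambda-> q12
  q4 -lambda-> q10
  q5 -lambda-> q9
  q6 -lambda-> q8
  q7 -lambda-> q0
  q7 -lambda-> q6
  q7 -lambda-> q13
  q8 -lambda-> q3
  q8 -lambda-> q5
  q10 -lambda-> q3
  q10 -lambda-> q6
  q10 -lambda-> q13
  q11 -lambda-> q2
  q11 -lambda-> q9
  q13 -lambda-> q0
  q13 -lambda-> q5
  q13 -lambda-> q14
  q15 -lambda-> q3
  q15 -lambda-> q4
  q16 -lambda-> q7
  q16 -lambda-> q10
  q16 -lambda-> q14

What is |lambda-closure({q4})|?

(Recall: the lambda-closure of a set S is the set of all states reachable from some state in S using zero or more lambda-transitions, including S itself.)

11

Start with {q4}.
From q4 via lambda: add q10.
From q10 via lambda: add q3, q6, q13.
From q3 via lambda: add q8, q12.
From q13 via lambda: add q0, q5, q14.
From q5 via lambda: add q9.
lambda-closure = {q0, q3, q4, q5, q6, q8, q9, q10, q12, q13, q14}, which has 11 states.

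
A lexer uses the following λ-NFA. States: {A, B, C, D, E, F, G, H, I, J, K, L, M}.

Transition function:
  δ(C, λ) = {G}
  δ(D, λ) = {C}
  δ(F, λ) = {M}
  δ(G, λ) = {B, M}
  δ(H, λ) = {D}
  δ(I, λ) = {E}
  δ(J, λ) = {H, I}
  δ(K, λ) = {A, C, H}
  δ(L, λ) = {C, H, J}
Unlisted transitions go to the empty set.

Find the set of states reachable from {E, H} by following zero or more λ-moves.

Start with {E, H}.
From H via λ: add D.
From D via λ: add C.
From C via λ: add G.
From G via λ: add B, M.
No new states can be added; the closed set is {B, C, D, E, G, H, M}.

{B, C, D, E, G, H, M}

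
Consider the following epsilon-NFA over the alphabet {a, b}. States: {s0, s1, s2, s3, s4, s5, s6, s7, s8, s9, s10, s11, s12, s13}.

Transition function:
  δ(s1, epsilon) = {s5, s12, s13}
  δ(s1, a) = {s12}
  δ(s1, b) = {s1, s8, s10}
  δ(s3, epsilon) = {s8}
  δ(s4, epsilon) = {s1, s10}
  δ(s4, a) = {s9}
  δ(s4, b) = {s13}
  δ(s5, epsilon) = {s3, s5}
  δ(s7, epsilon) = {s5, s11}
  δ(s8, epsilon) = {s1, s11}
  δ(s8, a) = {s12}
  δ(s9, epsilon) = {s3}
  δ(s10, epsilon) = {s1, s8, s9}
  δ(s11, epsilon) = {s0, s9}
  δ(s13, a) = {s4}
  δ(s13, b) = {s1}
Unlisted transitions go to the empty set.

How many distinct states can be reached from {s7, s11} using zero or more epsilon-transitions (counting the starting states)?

Start with {s7, s11}.
From s7 via epsilon: add s5.
From s11 via epsilon: add s0, s9.
From s5 via epsilon: add s3.
From s3 via epsilon: add s8.
From s8 via epsilon: add s1.
From s1 via epsilon: add s12, s13.
epsilon-closure = {s0, s1, s3, s5, s7, s8, s9, s11, s12, s13}, which has 10 states.

10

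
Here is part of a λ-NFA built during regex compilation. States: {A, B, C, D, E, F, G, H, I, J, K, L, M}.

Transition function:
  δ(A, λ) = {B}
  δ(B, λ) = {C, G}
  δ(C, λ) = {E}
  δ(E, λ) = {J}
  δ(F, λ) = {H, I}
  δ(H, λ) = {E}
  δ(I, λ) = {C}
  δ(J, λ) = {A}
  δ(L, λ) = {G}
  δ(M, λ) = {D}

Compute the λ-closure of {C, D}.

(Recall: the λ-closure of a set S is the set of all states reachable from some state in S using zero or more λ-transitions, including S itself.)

{A, B, C, D, E, G, J}

Start with {C, D}.
From C via λ: add E.
From E via λ: add J.
From J via λ: add A.
From A via λ: add B.
From B via λ: add G.
No new states can be added; the closed set is {A, B, C, D, E, G, J}.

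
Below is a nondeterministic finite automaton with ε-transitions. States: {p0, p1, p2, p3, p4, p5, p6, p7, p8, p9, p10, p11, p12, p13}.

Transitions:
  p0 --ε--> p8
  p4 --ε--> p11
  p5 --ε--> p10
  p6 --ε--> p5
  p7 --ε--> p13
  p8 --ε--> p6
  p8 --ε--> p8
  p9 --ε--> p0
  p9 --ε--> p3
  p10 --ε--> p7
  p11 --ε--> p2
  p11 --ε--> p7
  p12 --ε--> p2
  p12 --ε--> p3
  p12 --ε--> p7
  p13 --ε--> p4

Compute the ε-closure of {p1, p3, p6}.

{p1, p2, p3, p4, p5, p6, p7, p10, p11, p13}

Start with {p1, p3, p6}.
From p6 via ε: add p5.
From p5 via ε: add p10.
From p10 via ε: add p7.
From p7 via ε: add p13.
From p13 via ε: add p4.
From p4 via ε: add p11.
From p11 via ε: add p2.
No new states can be added; the closed set is {p1, p2, p3, p4, p5, p6, p7, p10, p11, p13}.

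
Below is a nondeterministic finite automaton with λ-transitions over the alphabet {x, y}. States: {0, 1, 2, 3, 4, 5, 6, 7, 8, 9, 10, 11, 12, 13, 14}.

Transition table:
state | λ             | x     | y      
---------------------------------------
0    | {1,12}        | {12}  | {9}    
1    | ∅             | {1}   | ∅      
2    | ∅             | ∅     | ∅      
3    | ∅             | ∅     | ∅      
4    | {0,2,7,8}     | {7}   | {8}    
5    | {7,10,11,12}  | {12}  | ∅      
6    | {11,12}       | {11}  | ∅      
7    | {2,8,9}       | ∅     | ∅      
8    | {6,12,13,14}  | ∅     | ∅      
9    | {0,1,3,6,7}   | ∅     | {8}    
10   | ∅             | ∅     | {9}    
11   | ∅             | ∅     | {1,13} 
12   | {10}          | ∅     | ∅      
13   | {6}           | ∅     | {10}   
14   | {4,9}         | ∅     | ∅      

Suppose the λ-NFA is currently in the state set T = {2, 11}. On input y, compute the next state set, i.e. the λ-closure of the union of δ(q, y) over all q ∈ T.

11 on y → {1, 13}.
No y-transition from 2.
Union after reading y: {1, 13}.
Now take the λ-closure:
From 13 via λ: add 6.
From 6 via λ: add 11, 12.
From 12 via λ: add 10.
No new states can be added; the closed set is {1, 6, 10, 11, 12, 13}.

{1, 6, 10, 11, 12, 13}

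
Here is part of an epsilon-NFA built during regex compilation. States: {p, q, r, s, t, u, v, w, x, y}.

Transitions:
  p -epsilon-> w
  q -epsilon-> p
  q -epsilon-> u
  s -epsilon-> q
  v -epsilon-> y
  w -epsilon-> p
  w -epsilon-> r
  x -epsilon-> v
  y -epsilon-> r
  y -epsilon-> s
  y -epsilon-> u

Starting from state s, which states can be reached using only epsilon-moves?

{p, q, r, s, u, w}

Start with {s}.
From s via epsilon: add q.
From q via epsilon: add p, u.
From p via epsilon: add w.
From w via epsilon: add r.
No new states can be added; the closed set is {p, q, r, s, u, w}.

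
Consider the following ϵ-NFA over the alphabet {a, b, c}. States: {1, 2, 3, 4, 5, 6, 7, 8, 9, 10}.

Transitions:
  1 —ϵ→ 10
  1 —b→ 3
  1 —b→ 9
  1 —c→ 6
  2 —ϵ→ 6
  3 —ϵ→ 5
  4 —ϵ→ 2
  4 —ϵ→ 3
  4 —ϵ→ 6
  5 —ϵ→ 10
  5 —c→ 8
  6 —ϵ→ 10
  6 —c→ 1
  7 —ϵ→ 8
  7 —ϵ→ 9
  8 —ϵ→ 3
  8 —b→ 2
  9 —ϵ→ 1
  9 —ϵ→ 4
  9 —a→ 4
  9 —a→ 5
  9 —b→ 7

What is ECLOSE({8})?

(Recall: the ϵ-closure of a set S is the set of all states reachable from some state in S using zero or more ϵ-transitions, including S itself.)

{3, 5, 8, 10}

Start with {8}.
From 8 via ϵ: add 3.
From 3 via ϵ: add 5.
From 5 via ϵ: add 10.
No new states can be added; the closed set is {3, 5, 8, 10}.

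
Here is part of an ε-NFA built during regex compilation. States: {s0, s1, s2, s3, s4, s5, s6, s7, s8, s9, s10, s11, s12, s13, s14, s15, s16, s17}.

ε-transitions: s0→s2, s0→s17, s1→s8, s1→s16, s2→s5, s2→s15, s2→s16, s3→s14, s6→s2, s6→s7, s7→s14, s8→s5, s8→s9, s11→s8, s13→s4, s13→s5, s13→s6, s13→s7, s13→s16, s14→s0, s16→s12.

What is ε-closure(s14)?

Start with {s14}.
From s14 via ε: add s0.
From s0 via ε: add s2, s17.
From s2 via ε: add s5, s15, s16.
From s16 via ε: add s12.
No new states can be added; the closed set is {s0, s2, s5, s12, s14, s15, s16, s17}.

{s0, s2, s5, s12, s14, s15, s16, s17}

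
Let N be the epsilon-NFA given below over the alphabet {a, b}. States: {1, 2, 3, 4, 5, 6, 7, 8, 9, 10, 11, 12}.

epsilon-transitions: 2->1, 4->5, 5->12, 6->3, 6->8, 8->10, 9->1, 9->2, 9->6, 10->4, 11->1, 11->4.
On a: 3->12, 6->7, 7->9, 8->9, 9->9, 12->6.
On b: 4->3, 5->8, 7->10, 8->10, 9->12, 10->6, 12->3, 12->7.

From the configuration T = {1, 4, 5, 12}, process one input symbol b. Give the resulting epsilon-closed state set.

{3, 4, 5, 7, 8, 10, 12}

4 on b → {3}.
5 on b → {8}.
12 on b → {3, 7}.
No b-transition from 1.
Union after reading b: {3, 7, 8}.
Now take the epsilon-closure:
From 8 via epsilon: add 10.
From 10 via epsilon: add 4.
From 4 via epsilon: add 5.
From 5 via epsilon: add 12.
No new states can be added; the closed set is {3, 4, 5, 7, 8, 10, 12}.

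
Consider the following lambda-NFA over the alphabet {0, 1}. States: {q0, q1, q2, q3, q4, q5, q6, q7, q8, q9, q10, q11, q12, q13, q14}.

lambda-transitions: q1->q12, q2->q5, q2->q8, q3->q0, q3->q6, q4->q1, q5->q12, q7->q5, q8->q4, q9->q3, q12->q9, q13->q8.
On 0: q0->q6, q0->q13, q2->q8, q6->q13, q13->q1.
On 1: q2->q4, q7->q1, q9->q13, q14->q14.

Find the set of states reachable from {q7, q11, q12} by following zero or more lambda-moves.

Start with {q7, q11, q12}.
From q7 via lambda: add q5.
From q12 via lambda: add q9.
From q9 via lambda: add q3.
From q3 via lambda: add q0, q6.
No new states can be added; the closed set is {q0, q3, q5, q6, q7, q9, q11, q12}.

{q0, q3, q5, q6, q7, q9, q11, q12}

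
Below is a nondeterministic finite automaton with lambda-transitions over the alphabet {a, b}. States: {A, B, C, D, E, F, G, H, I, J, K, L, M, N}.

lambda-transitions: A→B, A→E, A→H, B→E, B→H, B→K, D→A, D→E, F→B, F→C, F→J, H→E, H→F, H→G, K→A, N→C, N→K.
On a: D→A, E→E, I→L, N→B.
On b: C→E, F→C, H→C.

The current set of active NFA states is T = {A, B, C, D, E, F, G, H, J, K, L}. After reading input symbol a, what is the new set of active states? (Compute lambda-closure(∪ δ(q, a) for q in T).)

{A, B, C, E, F, G, H, J, K}

D on a → {A}.
E on a → {E}.
No a-transition from A, B, C, F, G, H, J, K, L.
Union after reading a: {A, E}.
Now take the lambda-closure:
From A via lambda: add B, H.
From B via lambda: add K.
From H via lambda: add F, G.
From F via lambda: add C, J.
No new states can be added; the closed set is {A, B, C, E, F, G, H, J, K}.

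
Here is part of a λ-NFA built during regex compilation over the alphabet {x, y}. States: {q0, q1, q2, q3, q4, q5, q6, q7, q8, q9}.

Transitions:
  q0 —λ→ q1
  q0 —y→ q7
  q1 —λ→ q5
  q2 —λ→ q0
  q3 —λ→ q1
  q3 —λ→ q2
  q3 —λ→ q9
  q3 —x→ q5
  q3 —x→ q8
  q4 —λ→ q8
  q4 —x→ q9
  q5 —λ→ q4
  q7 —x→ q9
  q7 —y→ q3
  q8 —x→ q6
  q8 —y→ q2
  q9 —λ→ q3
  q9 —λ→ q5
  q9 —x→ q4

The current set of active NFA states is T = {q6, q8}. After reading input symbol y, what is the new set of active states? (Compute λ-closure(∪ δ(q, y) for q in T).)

q8 on y → {q2}.
No y-transition from q6.
Union after reading y: {q2}.
Now take the λ-closure:
From q2 via λ: add q0.
From q0 via λ: add q1.
From q1 via λ: add q5.
From q5 via λ: add q4.
From q4 via λ: add q8.
No new states can be added; the closed set is {q0, q1, q2, q4, q5, q8}.

{q0, q1, q2, q4, q5, q8}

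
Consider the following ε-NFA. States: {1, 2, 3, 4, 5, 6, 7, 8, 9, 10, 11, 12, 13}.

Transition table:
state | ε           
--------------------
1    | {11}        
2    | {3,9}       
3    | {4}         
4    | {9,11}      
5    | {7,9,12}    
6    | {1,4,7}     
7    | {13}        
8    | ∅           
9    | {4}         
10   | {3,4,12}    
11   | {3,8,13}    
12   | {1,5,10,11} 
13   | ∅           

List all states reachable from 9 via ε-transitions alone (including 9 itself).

{3, 4, 8, 9, 11, 13}

Start with {9}.
From 9 via ε: add 4.
From 4 via ε: add 11.
From 11 via ε: add 3, 8, 13.
No new states can be added; the closed set is {3, 4, 8, 9, 11, 13}.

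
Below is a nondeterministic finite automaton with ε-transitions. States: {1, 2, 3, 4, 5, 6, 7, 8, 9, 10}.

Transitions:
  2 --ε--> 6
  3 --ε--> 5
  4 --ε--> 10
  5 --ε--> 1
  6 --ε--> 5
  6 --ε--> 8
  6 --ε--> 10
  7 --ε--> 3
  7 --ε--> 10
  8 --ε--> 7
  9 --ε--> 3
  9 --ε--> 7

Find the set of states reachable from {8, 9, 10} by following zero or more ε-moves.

Start with {8, 9, 10}.
From 8 via ε: add 7.
From 9 via ε: add 3.
From 3 via ε: add 5.
From 5 via ε: add 1.
No new states can be added; the closed set is {1, 3, 5, 7, 8, 9, 10}.

{1, 3, 5, 7, 8, 9, 10}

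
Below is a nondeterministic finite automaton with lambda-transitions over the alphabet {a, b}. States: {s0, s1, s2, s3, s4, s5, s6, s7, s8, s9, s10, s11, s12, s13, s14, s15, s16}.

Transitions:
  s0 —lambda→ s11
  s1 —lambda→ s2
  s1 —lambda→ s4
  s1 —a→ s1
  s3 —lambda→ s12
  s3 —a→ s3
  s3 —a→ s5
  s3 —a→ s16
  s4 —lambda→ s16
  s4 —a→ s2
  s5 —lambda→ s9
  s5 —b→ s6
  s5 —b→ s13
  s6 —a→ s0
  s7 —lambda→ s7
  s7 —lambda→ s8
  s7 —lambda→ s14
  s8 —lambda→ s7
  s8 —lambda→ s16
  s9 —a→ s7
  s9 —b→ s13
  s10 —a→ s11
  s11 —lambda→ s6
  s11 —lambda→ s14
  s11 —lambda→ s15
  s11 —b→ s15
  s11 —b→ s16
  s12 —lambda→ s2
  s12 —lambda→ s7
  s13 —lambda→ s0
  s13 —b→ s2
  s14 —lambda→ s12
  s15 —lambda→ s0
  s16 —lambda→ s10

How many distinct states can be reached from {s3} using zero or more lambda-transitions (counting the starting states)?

8

Start with {s3}.
From s3 via lambda: add s12.
From s12 via lambda: add s2, s7.
From s7 via lambda: add s8, s14.
From s8 via lambda: add s16.
From s16 via lambda: add s10.
lambda-closure = {s2, s3, s7, s8, s10, s12, s14, s16}, which has 8 states.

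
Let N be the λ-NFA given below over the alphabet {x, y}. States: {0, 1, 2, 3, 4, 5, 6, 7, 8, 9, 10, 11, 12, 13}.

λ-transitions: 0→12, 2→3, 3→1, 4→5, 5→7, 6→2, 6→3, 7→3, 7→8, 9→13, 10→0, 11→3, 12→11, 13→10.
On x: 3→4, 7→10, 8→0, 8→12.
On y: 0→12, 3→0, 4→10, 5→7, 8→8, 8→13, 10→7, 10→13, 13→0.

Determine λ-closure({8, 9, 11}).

{0, 1, 3, 8, 9, 10, 11, 12, 13}

Start with {8, 9, 11}.
From 9 via λ: add 13.
From 11 via λ: add 3.
From 3 via λ: add 1.
From 13 via λ: add 10.
From 10 via λ: add 0.
From 0 via λ: add 12.
No new states can be added; the closed set is {0, 1, 3, 8, 9, 10, 11, 12, 13}.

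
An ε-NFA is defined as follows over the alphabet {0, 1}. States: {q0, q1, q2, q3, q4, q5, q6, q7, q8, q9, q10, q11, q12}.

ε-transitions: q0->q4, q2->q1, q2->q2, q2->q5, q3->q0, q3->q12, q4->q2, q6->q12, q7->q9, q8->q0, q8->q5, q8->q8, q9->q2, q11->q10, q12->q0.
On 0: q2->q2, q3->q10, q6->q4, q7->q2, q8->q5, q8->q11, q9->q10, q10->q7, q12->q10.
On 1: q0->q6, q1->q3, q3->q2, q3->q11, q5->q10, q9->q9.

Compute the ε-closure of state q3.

{q0, q1, q2, q3, q4, q5, q12}

Start with {q3}.
From q3 via ε: add q0, q12.
From q0 via ε: add q4.
From q4 via ε: add q2.
From q2 via ε: add q1, q5.
No new states can be added; the closed set is {q0, q1, q2, q3, q4, q5, q12}.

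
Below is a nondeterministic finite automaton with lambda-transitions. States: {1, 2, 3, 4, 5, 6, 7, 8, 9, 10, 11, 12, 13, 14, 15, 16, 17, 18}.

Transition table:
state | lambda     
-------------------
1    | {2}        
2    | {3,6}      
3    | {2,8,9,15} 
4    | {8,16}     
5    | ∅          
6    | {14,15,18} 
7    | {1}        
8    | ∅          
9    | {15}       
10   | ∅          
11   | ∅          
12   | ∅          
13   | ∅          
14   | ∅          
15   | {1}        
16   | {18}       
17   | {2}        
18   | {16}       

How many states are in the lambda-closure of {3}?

10

Start with {3}.
From 3 via lambda: add 2, 8, 9, 15.
From 2 via lambda: add 6.
From 15 via lambda: add 1.
From 6 via lambda: add 14, 18.
From 18 via lambda: add 16.
lambda-closure = {1, 2, 3, 6, 8, 9, 14, 15, 16, 18}, which has 10 states.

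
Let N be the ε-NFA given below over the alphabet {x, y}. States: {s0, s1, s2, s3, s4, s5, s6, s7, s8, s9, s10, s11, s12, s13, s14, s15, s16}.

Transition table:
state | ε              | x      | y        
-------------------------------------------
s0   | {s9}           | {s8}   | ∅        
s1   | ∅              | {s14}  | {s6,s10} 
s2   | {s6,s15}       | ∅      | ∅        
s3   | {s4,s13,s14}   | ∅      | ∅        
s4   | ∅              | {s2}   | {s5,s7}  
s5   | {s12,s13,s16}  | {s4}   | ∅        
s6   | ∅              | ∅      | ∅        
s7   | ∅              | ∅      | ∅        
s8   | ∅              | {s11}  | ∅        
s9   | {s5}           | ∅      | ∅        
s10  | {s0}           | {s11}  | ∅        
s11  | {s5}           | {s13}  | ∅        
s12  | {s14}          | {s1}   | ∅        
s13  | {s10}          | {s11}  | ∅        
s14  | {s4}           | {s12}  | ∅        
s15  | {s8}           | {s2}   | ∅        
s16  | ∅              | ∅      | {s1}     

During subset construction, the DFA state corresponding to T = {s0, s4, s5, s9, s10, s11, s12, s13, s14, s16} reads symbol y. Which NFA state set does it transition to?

{s0, s1, s4, s5, s7, s9, s10, s12, s13, s14, s16}

s4 on y → {s5, s7}.
s16 on y → {s1}.
No y-transition from s0, s5, s9, s10, s11, s12, s13, s14.
Union after reading y: {s1, s5, s7}.
Now take the ε-closure:
From s5 via ε: add s12, s13, s16.
From s12 via ε: add s14.
From s13 via ε: add s10.
From s10 via ε: add s0.
From s14 via ε: add s4.
From s0 via ε: add s9.
No new states can be added; the closed set is {s0, s1, s4, s5, s7, s9, s10, s12, s13, s14, s16}.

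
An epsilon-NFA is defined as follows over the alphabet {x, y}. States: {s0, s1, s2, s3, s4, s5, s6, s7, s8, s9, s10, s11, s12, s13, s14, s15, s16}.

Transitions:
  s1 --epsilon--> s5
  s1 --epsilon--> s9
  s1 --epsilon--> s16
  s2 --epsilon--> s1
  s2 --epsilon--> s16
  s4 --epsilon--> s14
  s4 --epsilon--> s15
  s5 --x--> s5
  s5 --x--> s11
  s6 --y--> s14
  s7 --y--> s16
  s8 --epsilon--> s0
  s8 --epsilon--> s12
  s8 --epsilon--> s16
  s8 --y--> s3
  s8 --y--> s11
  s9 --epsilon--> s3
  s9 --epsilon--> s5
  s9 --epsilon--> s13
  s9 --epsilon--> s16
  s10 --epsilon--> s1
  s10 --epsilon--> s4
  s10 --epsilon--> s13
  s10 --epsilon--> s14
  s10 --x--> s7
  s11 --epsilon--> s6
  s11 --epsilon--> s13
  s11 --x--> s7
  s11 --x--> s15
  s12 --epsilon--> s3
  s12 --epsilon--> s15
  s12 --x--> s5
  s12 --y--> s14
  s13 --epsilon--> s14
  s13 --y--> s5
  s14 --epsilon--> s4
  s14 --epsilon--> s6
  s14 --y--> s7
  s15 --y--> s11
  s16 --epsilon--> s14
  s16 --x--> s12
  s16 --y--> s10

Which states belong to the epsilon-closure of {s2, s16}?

Start with {s2, s16}.
From s2 via epsilon: add s1.
From s16 via epsilon: add s14.
From s1 via epsilon: add s5, s9.
From s14 via epsilon: add s4, s6.
From s4 via epsilon: add s15.
From s9 via epsilon: add s3, s13.
No new states can be added; the closed set is {s1, s2, s3, s4, s5, s6, s9, s13, s14, s15, s16}.

{s1, s2, s3, s4, s5, s6, s9, s13, s14, s15, s16}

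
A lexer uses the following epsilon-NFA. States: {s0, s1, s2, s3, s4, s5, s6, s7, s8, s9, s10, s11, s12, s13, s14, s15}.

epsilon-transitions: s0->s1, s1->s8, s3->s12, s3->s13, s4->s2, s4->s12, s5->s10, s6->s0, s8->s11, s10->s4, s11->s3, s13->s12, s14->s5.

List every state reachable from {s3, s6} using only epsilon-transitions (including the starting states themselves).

{s0, s1, s3, s6, s8, s11, s12, s13}

Start with {s3, s6}.
From s3 via epsilon: add s12, s13.
From s6 via epsilon: add s0.
From s0 via epsilon: add s1.
From s1 via epsilon: add s8.
From s8 via epsilon: add s11.
No new states can be added; the closed set is {s0, s1, s3, s6, s8, s11, s12, s13}.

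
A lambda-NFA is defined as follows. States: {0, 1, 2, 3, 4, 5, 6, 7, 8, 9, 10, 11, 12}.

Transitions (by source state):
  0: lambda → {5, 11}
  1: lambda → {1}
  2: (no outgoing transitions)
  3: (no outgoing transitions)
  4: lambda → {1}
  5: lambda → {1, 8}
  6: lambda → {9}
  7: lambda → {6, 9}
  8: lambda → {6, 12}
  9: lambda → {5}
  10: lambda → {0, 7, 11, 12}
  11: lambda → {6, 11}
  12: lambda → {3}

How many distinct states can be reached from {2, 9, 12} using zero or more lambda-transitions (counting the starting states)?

Start with {2, 9, 12}.
From 9 via lambda: add 5.
From 12 via lambda: add 3.
From 5 via lambda: add 1, 8.
From 8 via lambda: add 6.
lambda-closure = {1, 2, 3, 5, 6, 8, 9, 12}, which has 8 states.

8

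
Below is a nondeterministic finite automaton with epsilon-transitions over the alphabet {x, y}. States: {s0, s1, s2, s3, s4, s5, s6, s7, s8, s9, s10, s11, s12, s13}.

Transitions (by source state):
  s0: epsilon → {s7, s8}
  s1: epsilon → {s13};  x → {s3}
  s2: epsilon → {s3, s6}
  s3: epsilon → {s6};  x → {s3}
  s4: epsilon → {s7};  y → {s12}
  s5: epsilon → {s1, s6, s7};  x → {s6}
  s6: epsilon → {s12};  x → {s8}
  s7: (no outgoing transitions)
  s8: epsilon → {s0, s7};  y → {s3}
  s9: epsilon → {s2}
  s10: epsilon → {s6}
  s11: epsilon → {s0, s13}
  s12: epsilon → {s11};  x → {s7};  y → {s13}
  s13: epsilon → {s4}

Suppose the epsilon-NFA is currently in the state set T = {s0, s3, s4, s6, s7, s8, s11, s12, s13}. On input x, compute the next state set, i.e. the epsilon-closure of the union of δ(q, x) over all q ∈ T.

{s0, s3, s4, s6, s7, s8, s11, s12, s13}

s3 on x → {s3}.
s6 on x → {s8}.
s12 on x → {s7}.
No x-transition from s0, s4, s7, s8, s11, s13.
Union after reading x: {s3, s7, s8}.
Now take the epsilon-closure:
From s3 via epsilon: add s6.
From s8 via epsilon: add s0.
From s6 via epsilon: add s12.
From s12 via epsilon: add s11.
From s11 via epsilon: add s13.
From s13 via epsilon: add s4.
No new states can be added; the closed set is {s0, s3, s4, s6, s7, s8, s11, s12, s13}.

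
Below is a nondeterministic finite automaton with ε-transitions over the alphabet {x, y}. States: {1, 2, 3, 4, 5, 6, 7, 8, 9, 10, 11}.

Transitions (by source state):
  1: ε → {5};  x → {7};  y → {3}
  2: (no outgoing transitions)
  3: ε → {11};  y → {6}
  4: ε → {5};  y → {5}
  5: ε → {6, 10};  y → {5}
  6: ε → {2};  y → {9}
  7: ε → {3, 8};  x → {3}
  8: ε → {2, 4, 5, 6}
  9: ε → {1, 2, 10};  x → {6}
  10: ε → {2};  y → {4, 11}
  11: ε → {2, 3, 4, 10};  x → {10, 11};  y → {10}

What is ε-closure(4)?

{2, 4, 5, 6, 10}

Start with {4}.
From 4 via ε: add 5.
From 5 via ε: add 6, 10.
From 6 via ε: add 2.
No new states can be added; the closed set is {2, 4, 5, 6, 10}.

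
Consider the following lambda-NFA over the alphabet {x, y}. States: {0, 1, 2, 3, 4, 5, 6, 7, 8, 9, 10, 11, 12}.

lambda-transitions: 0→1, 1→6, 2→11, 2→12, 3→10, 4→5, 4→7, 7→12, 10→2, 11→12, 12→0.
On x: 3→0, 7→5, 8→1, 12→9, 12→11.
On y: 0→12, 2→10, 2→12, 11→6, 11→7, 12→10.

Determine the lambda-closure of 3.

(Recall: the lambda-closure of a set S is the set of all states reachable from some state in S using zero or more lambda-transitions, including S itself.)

Start with {3}.
From 3 via lambda: add 10.
From 10 via lambda: add 2.
From 2 via lambda: add 11, 12.
From 12 via lambda: add 0.
From 0 via lambda: add 1.
From 1 via lambda: add 6.
No new states can be added; the closed set is {0, 1, 2, 3, 6, 10, 11, 12}.

{0, 1, 2, 3, 6, 10, 11, 12}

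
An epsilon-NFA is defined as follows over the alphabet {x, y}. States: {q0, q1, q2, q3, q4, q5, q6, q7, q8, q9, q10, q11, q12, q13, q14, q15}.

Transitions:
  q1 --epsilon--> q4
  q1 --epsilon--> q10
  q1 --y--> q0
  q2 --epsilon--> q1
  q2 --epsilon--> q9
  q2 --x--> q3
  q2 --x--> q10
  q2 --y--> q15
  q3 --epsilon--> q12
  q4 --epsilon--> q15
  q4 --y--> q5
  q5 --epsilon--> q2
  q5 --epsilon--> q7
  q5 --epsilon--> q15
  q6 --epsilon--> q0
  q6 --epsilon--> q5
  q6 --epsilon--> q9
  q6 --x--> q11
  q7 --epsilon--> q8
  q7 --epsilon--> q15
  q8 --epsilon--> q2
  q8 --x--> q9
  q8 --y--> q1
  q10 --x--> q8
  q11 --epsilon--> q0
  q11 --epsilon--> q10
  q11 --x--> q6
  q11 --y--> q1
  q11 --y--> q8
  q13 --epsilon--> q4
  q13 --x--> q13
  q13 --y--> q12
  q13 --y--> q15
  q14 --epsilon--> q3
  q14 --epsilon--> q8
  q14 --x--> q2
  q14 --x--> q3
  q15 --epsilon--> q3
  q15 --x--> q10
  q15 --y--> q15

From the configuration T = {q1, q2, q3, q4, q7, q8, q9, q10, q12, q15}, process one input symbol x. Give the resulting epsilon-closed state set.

q2 on x → {q3, q10}.
q8 on x → {q9}.
q10 on x → {q8}.
q15 on x → {q10}.
No x-transition from q1, q3, q4, q7, q9, q12.
Union after reading x: {q3, q8, q9, q10}.
Now take the epsilon-closure:
From q3 via epsilon: add q12.
From q8 via epsilon: add q2.
From q2 via epsilon: add q1.
From q1 via epsilon: add q4.
From q4 via epsilon: add q15.
No new states can be added; the closed set is {q1, q2, q3, q4, q8, q9, q10, q12, q15}.

{q1, q2, q3, q4, q8, q9, q10, q12, q15}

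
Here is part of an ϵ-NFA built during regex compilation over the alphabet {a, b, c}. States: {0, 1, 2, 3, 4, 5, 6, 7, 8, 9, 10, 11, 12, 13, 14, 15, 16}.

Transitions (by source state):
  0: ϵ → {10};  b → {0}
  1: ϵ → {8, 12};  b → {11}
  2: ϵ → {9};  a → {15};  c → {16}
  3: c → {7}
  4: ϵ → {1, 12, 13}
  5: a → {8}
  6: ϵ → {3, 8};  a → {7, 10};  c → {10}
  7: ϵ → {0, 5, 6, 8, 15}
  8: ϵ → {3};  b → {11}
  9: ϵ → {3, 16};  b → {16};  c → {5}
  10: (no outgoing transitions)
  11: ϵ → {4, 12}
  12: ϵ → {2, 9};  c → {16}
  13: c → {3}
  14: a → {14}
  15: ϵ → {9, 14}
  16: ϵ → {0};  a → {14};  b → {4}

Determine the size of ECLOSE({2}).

6

Start with {2}.
From 2 via ϵ: add 9.
From 9 via ϵ: add 3, 16.
From 16 via ϵ: add 0.
From 0 via ϵ: add 10.
ϵ-closure = {0, 2, 3, 9, 10, 16}, which has 6 states.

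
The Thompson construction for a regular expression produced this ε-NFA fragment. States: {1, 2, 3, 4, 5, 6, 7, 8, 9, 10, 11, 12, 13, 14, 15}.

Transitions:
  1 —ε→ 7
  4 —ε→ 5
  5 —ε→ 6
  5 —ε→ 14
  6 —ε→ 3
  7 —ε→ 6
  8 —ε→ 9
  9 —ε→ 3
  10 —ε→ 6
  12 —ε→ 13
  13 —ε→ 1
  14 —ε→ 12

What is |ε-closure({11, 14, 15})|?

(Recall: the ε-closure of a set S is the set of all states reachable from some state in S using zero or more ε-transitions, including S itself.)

Start with {11, 14, 15}.
From 14 via ε: add 12.
From 12 via ε: add 13.
From 13 via ε: add 1.
From 1 via ε: add 7.
From 7 via ε: add 6.
From 6 via ε: add 3.
ε-closure = {1, 3, 6, 7, 11, 12, 13, 14, 15}, which has 9 states.

9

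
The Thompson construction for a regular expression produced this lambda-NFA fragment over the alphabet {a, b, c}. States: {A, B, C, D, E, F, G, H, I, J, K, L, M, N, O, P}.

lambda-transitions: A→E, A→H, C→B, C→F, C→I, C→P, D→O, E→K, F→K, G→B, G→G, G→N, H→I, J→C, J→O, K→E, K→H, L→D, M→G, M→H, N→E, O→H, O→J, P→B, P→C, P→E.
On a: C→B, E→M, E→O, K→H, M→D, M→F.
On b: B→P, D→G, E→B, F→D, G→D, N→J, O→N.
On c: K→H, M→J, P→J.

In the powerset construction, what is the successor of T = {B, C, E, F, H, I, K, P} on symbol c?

{B, C, E, F, H, I, J, K, O, P}

K on c → {H}.
P on c → {J}.
No c-transition from B, C, E, F, H, I.
Union after reading c: {H, J}.
Now take the lambda-closure:
From H via lambda: add I.
From J via lambda: add C, O.
From C via lambda: add B, F, P.
From F via lambda: add K.
From P via lambda: add E.
No new states can be added; the closed set is {B, C, E, F, H, I, J, K, O, P}.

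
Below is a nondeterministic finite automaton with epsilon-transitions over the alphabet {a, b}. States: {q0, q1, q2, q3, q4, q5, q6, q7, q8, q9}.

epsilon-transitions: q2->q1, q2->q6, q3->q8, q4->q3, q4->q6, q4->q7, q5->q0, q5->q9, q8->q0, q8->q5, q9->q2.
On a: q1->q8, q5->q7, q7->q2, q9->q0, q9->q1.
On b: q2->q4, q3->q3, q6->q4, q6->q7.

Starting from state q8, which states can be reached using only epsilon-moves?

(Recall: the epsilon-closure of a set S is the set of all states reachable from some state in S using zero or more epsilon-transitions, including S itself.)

Start with {q8}.
From q8 via epsilon: add q0, q5.
From q5 via epsilon: add q9.
From q9 via epsilon: add q2.
From q2 via epsilon: add q1, q6.
No new states can be added; the closed set is {q0, q1, q2, q5, q6, q8, q9}.

{q0, q1, q2, q5, q6, q8, q9}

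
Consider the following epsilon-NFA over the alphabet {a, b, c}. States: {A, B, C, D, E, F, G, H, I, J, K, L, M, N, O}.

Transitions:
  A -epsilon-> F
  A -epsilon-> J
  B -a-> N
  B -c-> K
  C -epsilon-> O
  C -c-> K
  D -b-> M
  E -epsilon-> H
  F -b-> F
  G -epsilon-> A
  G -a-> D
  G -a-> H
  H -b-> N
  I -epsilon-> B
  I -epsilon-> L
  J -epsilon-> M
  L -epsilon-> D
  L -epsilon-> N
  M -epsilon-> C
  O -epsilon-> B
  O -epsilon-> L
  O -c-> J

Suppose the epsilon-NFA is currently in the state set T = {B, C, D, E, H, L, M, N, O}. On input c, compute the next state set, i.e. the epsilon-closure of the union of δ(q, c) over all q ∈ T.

{B, C, D, J, K, L, M, N, O}

B on c → {K}.
C on c → {K}.
O on c → {J}.
No c-transition from D, E, H, L, M, N.
Union after reading c: {J, K}.
Now take the epsilon-closure:
From J via epsilon: add M.
From M via epsilon: add C.
From C via epsilon: add O.
From O via epsilon: add B, L.
From L via epsilon: add D, N.
No new states can be added; the closed set is {B, C, D, J, K, L, M, N, O}.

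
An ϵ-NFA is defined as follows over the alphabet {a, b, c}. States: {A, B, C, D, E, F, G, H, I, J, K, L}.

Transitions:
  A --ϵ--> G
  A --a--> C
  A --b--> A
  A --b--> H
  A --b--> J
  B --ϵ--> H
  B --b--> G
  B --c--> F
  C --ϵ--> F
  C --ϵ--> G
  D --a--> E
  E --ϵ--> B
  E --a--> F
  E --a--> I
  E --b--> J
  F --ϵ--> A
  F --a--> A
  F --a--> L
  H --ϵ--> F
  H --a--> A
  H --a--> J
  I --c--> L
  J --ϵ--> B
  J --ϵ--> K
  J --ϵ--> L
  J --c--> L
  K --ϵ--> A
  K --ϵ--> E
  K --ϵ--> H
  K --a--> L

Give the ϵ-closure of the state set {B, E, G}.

{A, B, E, F, G, H}

Start with {B, E, G}.
From B via ϵ: add H.
From H via ϵ: add F.
From F via ϵ: add A.
No new states can be added; the closed set is {A, B, E, F, G, H}.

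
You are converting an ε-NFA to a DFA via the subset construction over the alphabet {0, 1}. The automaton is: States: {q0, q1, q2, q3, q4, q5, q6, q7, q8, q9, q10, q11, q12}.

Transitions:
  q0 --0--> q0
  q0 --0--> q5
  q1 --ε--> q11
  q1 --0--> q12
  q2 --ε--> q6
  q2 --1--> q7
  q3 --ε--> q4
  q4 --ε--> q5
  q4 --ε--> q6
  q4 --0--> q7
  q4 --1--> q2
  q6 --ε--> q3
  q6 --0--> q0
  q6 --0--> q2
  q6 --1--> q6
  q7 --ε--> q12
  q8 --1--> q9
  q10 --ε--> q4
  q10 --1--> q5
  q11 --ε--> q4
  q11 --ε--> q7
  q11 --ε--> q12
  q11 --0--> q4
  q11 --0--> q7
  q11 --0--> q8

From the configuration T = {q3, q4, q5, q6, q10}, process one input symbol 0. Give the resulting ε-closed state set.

q4 on 0 → {q7}.
q6 on 0 → {q0, q2}.
No 0-transition from q3, q5, q10.
Union after reading 0: {q0, q2, q7}.
Now take the ε-closure:
From q2 via ε: add q6.
From q7 via ε: add q12.
From q6 via ε: add q3.
From q3 via ε: add q4.
From q4 via ε: add q5.
No new states can be added; the closed set is {q0, q2, q3, q4, q5, q6, q7, q12}.

{q0, q2, q3, q4, q5, q6, q7, q12}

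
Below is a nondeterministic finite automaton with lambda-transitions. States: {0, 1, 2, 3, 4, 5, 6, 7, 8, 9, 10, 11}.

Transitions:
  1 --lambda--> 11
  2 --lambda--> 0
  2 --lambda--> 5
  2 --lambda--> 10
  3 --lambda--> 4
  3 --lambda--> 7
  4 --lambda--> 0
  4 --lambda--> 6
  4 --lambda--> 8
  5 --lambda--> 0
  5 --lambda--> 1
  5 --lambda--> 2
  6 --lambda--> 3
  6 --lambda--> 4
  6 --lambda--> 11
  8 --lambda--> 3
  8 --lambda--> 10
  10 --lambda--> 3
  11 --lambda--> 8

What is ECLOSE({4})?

Start with {4}.
From 4 via lambda: add 0, 6, 8.
From 6 via lambda: add 3, 11.
From 8 via lambda: add 10.
From 3 via lambda: add 7.
No new states can be added; the closed set is {0, 3, 4, 6, 7, 8, 10, 11}.

{0, 3, 4, 6, 7, 8, 10, 11}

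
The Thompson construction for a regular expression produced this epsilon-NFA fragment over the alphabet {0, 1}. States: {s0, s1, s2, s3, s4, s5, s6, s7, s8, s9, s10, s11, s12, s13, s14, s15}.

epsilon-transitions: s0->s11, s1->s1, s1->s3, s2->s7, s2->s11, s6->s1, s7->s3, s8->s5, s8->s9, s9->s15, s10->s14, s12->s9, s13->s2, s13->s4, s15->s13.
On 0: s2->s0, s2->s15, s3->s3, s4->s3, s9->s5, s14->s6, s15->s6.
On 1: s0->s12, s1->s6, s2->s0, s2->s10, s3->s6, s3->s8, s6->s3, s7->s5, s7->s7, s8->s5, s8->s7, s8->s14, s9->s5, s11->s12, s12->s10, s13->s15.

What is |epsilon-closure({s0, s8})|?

11

Start with {s0, s8}.
From s0 via epsilon: add s11.
From s8 via epsilon: add s5, s9.
From s9 via epsilon: add s15.
From s15 via epsilon: add s13.
From s13 via epsilon: add s2, s4.
From s2 via epsilon: add s7.
From s7 via epsilon: add s3.
epsilon-closure = {s0, s2, s3, s4, s5, s7, s8, s9, s11, s13, s15}, which has 11 states.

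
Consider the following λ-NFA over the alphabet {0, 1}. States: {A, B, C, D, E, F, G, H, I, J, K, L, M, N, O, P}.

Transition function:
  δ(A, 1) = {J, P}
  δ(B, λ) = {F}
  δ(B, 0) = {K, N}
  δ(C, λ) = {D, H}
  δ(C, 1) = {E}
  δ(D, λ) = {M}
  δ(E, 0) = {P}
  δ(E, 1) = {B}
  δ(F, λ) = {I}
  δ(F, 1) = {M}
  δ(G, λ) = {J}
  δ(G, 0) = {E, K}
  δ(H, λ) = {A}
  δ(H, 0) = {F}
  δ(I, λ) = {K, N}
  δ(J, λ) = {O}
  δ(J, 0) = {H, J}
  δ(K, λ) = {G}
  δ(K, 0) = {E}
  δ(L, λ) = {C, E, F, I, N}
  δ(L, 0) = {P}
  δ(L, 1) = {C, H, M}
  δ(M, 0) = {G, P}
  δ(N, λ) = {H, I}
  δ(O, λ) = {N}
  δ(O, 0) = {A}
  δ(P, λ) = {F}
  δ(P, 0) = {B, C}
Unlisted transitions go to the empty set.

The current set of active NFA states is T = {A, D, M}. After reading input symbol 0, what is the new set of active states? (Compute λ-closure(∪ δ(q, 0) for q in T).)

M on 0 → {G, P}.
No 0-transition from A, D.
Union after reading 0: {G, P}.
Now take the λ-closure:
From G via λ: add J.
From P via λ: add F.
From F via λ: add I.
From J via λ: add O.
From I via λ: add K, N.
From N via λ: add H.
From H via λ: add A.
No new states can be added; the closed set is {A, F, G, H, I, J, K, N, O, P}.

{A, F, G, H, I, J, K, N, O, P}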